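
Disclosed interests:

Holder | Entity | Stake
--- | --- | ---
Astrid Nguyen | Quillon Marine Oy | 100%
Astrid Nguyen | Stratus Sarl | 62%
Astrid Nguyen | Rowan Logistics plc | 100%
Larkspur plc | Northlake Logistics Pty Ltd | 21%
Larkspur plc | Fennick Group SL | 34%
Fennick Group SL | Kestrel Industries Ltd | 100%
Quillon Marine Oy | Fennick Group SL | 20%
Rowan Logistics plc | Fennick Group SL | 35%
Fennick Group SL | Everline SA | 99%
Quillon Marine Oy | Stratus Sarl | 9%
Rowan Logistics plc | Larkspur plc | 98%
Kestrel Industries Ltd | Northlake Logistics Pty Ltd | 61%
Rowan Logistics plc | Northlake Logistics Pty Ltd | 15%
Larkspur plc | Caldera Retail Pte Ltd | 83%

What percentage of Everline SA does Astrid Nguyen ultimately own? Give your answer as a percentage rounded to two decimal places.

87.44%

Astrid reaches Everline along 3 paths.
Via Rowan → Fennick: 100% × 35% × 99% = 34.65%.
Via Rowan → Larkspur → Fennick: 100% × 98% × 34% × 99% = 32.9868%.
Via Quillon → Fennick: 100% × 20% × 99% = 19.8%.
Total: 34.65% + 32.9868% + 19.8% = 87.4368%.
Rounded: 87.44%.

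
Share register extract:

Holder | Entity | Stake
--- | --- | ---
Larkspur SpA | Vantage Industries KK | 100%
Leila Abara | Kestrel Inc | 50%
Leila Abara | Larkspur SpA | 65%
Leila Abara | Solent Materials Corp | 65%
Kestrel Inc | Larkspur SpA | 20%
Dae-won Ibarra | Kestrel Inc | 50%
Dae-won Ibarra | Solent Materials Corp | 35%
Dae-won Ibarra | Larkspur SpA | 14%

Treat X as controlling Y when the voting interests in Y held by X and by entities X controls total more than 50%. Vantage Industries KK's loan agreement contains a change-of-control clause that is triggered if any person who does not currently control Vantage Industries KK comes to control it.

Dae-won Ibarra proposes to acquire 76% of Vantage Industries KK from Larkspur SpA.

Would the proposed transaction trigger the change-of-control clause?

The purchase adds only to Dae-won's holdings (Larkspur's stake shrinks), so Dae-won is the only person who could newly come to control Vantage.
Dae-won's largest direct stake is 50% in Kestrel, which does not meet the threshold, so Dae-won controls no company.
Neither Dae-won nor any entity Dae-won controls holds any voting interest in Vantage.
So before the transaction, Dae-won does not control Vantage.
After the purchase, Dae-won holds 76% of Vantage directly, and Larkspur's stake falls to 24%.
Dae-won holds 76% of Vantage, so Dae-won controls Vantage.
Dae-won did not control Vantage before and does after, so the clause is triggered.

Yes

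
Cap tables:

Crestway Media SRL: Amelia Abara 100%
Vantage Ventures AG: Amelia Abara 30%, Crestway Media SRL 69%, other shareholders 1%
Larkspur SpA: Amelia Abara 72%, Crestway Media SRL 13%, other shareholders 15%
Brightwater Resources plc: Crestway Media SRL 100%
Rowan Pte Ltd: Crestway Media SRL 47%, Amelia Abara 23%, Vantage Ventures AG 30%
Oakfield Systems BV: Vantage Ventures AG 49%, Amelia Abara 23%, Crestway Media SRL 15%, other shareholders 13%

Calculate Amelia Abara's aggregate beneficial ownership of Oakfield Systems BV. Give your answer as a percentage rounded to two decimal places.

Amelia reaches Oakfield along 4 paths.
Via Vantage: 30% × 49% = 14.7%.
Via Crestway → Vantage: 100% × 69% × 49% = 33.81%.
Direct stake: 23% = 23%.
Via Crestway: 100% × 15% = 15%.
Total: 14.7% + 33.81% + 23% + 15% = 86.51%.

86.51%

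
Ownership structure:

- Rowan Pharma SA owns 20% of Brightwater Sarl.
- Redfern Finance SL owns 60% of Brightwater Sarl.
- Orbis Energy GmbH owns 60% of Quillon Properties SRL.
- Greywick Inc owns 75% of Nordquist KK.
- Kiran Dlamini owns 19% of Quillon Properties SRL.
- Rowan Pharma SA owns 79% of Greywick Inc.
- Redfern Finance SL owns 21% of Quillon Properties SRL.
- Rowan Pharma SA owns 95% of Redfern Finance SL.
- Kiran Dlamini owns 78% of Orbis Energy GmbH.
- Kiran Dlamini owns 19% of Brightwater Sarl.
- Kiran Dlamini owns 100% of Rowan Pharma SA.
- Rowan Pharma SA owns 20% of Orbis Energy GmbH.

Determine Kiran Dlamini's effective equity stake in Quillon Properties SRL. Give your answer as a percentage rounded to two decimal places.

Kiran reaches Quillon along 4 paths.
Via Rowan → Redfern: 100% × 95% × 21% = 19.95%.
Direct stake: 19% = 19%.
Via Orbis: 78% × 60% = 46.8%.
Via Rowan → Orbis: 100% × 20% × 60% = 12%.
Total: 19.95% + 19% + 46.8% + 12% = 97.75%.

97.75%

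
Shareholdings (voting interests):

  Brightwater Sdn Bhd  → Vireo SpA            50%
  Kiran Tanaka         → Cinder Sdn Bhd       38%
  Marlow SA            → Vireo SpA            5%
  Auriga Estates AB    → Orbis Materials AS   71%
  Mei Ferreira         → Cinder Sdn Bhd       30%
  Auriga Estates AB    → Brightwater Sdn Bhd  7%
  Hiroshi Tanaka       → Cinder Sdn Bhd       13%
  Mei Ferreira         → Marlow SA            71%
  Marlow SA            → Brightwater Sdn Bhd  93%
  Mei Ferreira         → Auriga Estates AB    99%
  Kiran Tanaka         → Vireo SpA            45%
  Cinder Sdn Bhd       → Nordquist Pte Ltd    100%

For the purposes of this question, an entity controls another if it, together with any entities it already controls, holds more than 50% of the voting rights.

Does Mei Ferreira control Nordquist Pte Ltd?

No

Mei holds 99% of Auriga, so Mei controls Auriga.
Mei holds 71% of Marlow, so Mei controls Marlow.
Auriga and Marlow together hold 7% + 93% = 100% of Brightwater, so Mei controls Brightwater.
Auriga holds 71% of Orbis, so Mei controls Orbis.
Marlow and Brightwater together hold 5% + 50% = 55% of Vireo, so Mei controls Vireo.
Neither Mei nor any entity Mei controls holds any voting interest in Nordquist.
So Mei does not control Nordquist.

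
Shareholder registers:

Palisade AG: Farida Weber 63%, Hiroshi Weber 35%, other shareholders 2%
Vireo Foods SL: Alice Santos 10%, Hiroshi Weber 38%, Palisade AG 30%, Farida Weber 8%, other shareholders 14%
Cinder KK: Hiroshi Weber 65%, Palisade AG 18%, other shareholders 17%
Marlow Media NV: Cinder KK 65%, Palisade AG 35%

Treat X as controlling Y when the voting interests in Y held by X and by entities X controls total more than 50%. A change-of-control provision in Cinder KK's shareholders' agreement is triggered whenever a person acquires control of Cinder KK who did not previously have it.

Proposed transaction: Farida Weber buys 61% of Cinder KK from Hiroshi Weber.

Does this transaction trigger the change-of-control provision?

The purchase adds only to Farida's holdings (Hiroshi's stake shrinks), so Farida is the only person who could newly come to control Cinder.
Farida holds 63% of Palisade, so Farida controls Palisade.
In Cinder, Farida's side holds only 18%, not > 50%.
So before the transaction, Farida does not control Cinder.
After the purchase, Farida holds 61% of Cinder directly, and Hiroshi's stake falls to 4%.
Palisade and Farida together hold 18% + 61% = 79% of Cinder, so Farida controls Cinder.
Farida did not control Cinder before and does after, so the clause is triggered.

Yes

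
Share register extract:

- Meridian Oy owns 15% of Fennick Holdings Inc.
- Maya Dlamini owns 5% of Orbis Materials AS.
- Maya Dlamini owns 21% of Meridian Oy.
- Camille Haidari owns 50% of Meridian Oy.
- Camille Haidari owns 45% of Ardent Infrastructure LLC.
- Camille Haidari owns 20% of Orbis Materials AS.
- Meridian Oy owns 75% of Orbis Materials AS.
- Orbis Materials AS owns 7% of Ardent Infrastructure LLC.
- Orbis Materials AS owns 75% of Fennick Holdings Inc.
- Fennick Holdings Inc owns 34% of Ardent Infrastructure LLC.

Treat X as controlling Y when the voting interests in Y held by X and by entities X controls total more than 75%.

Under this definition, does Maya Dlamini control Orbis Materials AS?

No

Maya's largest direct stake is 21% in Meridian, which does not meet the threshold, so Maya controls no company.
In Orbis, Maya's side holds only 5%, not > 75%.
So Maya does not control Orbis.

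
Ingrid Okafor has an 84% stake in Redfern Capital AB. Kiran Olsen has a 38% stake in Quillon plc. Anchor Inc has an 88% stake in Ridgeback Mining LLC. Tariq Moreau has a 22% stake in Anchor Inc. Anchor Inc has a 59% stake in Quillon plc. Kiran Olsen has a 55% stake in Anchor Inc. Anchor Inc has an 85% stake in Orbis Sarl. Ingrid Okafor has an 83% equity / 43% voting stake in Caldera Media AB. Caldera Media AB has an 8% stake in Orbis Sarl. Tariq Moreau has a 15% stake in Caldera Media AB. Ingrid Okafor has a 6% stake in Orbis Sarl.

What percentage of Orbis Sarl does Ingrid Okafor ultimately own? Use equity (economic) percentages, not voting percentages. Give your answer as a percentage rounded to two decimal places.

Ingrid reaches Orbis along 2 paths.
Direct stake: 6% = 6%.
Via Caldera: 83% × 8% = 6.64%.
Total: 6% + 6.64% = 12.64%.

12.64%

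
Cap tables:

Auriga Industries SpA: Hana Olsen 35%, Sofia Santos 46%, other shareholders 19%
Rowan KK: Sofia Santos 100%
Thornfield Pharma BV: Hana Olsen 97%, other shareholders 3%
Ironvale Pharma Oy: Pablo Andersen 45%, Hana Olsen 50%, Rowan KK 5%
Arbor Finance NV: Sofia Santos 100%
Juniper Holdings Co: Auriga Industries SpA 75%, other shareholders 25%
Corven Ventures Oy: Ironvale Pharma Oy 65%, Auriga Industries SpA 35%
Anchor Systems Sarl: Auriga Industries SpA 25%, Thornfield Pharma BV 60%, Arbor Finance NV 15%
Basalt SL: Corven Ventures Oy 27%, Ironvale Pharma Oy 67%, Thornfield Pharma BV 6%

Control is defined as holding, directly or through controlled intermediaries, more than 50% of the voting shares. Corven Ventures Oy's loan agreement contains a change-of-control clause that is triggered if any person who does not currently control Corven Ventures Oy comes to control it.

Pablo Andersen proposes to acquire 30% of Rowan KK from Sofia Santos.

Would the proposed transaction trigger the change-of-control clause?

No

The purchase adds only to Pablo's holdings (Sofia's stake shrinks), so Pablo is the only person who could newly come to control Corven.
Pablo's largest direct stake is 45% in Ironvale, which does not meet the threshold, so Pablo controls no company.
Neither Pablo nor any entity Pablo controls holds any voting interest in Corven.
So before the transaction, Pablo does not control Corven.
After the purchase, Pablo holds 30% of Rowan directly, and Sofia's stake falls to 70%.
Pablo's side now holds 30% of Rowan, not > 50%, so Pablo still does not control Rowan.
After the transaction, neither Pablo nor any entity Pablo controls holds a voting interest in Corven, so Pablo still does not control it.
No new person acquires control, so the clause is not triggered.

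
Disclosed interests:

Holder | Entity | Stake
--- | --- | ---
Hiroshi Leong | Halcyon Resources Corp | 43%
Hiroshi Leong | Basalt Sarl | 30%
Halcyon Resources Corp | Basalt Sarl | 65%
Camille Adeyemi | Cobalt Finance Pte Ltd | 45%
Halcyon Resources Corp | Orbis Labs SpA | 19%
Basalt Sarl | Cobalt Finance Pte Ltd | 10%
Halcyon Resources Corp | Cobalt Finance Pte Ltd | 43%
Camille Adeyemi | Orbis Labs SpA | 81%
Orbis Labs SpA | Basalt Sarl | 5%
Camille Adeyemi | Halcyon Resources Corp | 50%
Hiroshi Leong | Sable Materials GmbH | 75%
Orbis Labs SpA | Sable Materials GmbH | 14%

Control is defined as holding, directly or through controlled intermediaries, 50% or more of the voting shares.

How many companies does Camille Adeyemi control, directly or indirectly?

Camille holds 50% of Halcyon, so Camille controls Halcyon.
Camille and Halcyon together hold 81% + 19% = 100% of Orbis, so Camille controls Orbis.
Orbis and Halcyon together hold 5% + 65% = 70% of Basalt, so Camille controls Basalt.
Camille and Halcyon and Basalt together hold 45% + 43% + 10% = 98% of Cobalt, so Camille controls Cobalt.
No other company's threshold is met.
Camille controls 4 companies.

4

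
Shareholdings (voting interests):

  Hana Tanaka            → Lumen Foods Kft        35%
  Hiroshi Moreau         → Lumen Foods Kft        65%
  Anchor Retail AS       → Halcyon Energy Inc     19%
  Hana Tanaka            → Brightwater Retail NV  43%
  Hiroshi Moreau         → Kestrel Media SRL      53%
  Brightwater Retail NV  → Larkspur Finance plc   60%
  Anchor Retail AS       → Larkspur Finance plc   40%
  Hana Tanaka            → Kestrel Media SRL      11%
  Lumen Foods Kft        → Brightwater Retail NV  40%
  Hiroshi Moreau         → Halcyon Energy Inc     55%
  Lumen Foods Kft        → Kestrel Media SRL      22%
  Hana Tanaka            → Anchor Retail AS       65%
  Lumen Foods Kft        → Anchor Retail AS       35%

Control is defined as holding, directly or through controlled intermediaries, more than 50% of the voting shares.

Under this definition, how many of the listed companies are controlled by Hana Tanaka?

Hana holds 65% of Anchor, so Hana controls Anchor.
No other company's threshold is met.
Hana controls 1 company.

1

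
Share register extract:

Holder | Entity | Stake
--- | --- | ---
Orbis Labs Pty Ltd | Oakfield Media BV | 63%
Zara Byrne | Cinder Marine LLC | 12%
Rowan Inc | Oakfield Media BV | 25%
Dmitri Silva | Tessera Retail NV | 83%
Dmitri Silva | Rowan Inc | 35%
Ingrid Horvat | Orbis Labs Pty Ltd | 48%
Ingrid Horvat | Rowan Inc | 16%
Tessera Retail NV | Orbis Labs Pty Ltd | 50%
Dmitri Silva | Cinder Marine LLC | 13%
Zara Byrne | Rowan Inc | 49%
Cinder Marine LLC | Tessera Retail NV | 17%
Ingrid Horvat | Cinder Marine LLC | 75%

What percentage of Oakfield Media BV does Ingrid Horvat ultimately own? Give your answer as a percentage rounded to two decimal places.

38.26%

Ingrid reaches Oakfield along 3 paths.
Via Rowan: 16% × 25% = 4%.
Via Cinder → Tessera → Orbis: 75% × 17% × 50% × 63% = 4.01625%.
Via Orbis: 48% × 63% = 30.24%.
Total: 4% + 4.01625% + 30.24% = 38.25625%.
Rounded: 38.26%.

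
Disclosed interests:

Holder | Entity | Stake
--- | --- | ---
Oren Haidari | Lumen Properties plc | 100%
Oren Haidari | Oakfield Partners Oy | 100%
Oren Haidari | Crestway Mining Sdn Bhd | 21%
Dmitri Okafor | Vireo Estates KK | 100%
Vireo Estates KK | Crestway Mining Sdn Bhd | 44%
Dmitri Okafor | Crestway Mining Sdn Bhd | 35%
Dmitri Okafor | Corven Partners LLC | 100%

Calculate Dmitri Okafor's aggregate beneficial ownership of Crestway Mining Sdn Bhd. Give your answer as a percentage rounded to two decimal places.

79.00%

Dmitri reaches Crestway along 2 paths.
Direct stake: 35% = 35%.
Via Vireo: 100% × 44% = 44%.
Total: 35% + 44% = 79%.
Rounded: 79.00%.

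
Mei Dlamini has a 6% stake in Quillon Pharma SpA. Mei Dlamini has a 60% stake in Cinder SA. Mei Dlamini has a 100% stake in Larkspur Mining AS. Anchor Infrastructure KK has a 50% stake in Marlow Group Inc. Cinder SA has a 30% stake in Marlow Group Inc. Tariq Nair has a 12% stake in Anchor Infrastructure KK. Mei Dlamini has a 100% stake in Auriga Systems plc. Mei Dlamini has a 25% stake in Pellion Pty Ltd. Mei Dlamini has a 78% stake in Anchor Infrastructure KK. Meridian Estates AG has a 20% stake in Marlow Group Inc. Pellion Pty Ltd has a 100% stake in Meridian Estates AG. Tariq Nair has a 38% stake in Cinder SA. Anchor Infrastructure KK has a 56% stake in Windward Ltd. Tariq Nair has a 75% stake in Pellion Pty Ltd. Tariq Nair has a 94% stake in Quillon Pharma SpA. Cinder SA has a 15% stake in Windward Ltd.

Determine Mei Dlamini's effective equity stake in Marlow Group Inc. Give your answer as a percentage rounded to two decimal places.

62.00%

Mei reaches Marlow along 3 paths.
Via Anchor: 78% × 50% = 39%.
Via Pellion → Meridian: 25% × 100% × 20% = 5%.
Via Cinder: 60% × 30% = 18%.
Total: 39% + 5% + 18% = 62%.
Rounded: 62.00%.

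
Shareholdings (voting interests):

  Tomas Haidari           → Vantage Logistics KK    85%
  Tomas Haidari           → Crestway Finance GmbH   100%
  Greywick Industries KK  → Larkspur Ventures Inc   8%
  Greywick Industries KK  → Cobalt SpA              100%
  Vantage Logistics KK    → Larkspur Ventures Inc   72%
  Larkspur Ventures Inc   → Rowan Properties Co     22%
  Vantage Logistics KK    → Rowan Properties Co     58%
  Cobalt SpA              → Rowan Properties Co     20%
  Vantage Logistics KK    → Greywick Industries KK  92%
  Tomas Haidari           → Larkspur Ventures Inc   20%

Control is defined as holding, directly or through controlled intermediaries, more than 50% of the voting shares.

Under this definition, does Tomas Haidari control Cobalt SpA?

Yes

Tomas holds 85% of Vantage, so Tomas controls Vantage.
Vantage holds 92% of Greywick, so Tomas controls Greywick.
Greywick holds 100% of Cobalt, so Tomas controls Cobalt.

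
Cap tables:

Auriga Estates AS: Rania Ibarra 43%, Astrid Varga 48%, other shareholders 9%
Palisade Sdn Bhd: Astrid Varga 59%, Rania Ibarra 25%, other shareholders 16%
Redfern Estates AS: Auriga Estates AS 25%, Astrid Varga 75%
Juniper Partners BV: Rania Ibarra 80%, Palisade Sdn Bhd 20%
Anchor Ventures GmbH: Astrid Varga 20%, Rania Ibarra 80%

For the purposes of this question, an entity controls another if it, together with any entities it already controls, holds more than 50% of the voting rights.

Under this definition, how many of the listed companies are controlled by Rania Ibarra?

2

Rania holds 80% of Juniper, so Rania controls Juniper.
Rania holds 80% of Anchor, so Rania controls Anchor.
No other company's threshold is met.
Rania controls 2 companies.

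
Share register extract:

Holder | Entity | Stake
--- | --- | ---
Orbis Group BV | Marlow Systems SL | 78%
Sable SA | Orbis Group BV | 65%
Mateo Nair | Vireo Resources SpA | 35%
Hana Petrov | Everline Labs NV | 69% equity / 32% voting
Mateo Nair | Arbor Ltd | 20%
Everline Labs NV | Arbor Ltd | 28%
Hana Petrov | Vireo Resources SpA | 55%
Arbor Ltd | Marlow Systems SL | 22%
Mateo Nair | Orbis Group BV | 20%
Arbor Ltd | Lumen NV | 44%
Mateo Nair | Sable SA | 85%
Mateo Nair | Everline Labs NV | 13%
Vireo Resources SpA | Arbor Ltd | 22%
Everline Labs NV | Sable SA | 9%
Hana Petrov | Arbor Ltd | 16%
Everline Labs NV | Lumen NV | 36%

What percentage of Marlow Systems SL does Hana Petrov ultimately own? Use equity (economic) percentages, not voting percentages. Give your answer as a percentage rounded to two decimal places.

Hana reaches Marlow along 4 paths.
Via Everline → Arbor: 69% × 28% × 22% = 4.2504%.
Via Vireo → Arbor: 55% × 22% × 22% = 2.662%.
Via Arbor: 16% × 22% = 3.52%.
Via Everline → Sable → Orbis: 69% × 9% × 65% × 78% = 3.14847%.
Total: 4.2504% + 2.662% + 3.52% + 3.14847% = 13.58087%.
Rounded: 13.58%.

13.58%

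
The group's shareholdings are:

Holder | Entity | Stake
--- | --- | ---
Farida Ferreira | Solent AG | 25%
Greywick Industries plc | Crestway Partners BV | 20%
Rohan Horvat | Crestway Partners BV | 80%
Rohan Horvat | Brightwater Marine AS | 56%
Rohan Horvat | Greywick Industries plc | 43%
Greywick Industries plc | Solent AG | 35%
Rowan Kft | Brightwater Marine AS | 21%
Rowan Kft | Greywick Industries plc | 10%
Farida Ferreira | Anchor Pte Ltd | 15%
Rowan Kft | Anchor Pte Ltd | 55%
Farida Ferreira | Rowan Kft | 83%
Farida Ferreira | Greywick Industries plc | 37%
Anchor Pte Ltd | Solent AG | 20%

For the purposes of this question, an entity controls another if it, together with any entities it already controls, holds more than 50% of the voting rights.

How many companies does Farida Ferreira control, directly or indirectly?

Farida holds 83% of Rowan, so Farida controls Rowan.
Rowan and Farida together hold 55% + 15% = 70% of Anchor, so Farida controls Anchor.
No other company's threshold is met.
Farida controls 2 companies.

2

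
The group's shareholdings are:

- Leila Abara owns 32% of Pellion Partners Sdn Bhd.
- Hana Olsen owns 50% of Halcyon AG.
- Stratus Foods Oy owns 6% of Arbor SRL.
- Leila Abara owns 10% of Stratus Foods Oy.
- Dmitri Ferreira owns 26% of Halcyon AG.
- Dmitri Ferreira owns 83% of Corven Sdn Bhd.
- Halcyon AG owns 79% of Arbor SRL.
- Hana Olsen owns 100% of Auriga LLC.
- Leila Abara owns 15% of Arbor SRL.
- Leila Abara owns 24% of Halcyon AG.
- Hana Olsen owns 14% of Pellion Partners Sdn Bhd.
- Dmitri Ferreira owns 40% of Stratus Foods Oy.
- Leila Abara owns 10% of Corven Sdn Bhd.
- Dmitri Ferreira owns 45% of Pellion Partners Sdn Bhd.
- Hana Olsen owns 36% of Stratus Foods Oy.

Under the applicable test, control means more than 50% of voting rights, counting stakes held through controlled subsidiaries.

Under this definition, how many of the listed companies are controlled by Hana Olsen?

1

Hana holds 100% of Auriga, so Hana controls Auriga.
No other company's threshold is met.
Hana controls 1 company.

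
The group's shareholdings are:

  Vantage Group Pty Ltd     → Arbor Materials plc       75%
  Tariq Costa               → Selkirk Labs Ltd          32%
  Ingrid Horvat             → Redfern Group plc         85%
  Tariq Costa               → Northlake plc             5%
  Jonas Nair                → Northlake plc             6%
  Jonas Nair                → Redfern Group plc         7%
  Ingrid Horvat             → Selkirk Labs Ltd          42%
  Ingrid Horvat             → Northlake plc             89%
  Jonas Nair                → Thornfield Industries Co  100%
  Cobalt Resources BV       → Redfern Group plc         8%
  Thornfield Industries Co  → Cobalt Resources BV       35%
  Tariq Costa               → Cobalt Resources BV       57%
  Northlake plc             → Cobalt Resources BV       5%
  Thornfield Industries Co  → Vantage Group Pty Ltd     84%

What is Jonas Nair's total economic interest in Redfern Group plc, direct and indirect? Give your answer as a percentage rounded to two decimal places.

9.82%

Jonas reaches Redfern along 3 paths.
Direct stake: 7% = 7%.
Via Thornfield → Cobalt: 100% × 35% × 8% = 2.8%.
Via Northlake → Cobalt: 6% × 5% × 8% = 0.024%.
Total: 7% + 2.8% + 0.024% = 9.824%.
Rounded: 9.82%.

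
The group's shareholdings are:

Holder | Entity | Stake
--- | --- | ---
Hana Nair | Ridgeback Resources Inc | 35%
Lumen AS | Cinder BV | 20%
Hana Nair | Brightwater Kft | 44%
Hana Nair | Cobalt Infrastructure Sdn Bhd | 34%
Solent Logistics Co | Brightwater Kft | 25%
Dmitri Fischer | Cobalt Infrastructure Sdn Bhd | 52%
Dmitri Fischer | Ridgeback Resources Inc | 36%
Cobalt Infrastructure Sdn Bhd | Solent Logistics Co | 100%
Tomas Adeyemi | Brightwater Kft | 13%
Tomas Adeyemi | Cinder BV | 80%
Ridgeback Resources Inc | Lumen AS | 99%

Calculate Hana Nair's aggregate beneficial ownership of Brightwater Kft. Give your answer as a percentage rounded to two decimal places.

52.50%

Hana reaches Brightwater along 2 paths.
Via Cobalt → Solent: 34% × 100% × 25% = 8.5%.
Direct stake: 44% = 44%.
Total: 8.5% + 44% = 52.5%.
Rounded: 52.50%.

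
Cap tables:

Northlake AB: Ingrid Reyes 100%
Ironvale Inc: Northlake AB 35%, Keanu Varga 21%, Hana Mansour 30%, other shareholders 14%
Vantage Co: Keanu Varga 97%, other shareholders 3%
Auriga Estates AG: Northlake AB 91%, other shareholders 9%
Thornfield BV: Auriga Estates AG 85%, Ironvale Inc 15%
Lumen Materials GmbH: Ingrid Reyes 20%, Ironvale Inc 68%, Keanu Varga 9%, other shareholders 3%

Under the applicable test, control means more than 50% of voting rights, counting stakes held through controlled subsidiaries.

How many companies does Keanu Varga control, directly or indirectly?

1

Keanu holds 97% of Vantage, so Keanu controls Vantage.
No other company's threshold is met.
Keanu controls 1 company.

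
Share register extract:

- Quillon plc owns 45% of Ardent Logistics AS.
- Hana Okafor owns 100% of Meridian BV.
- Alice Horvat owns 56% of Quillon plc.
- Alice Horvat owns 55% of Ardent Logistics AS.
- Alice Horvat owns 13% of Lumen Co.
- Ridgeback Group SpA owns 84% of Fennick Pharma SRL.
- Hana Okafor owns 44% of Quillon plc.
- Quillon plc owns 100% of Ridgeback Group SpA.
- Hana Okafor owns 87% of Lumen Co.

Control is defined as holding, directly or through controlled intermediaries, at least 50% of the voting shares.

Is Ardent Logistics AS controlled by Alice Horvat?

Yes

Alice holds 56% of Quillon, so Alice controls Quillon.
Quillon and Alice together hold 45% + 55% = 100% of Ardent, so Alice controls Ardent.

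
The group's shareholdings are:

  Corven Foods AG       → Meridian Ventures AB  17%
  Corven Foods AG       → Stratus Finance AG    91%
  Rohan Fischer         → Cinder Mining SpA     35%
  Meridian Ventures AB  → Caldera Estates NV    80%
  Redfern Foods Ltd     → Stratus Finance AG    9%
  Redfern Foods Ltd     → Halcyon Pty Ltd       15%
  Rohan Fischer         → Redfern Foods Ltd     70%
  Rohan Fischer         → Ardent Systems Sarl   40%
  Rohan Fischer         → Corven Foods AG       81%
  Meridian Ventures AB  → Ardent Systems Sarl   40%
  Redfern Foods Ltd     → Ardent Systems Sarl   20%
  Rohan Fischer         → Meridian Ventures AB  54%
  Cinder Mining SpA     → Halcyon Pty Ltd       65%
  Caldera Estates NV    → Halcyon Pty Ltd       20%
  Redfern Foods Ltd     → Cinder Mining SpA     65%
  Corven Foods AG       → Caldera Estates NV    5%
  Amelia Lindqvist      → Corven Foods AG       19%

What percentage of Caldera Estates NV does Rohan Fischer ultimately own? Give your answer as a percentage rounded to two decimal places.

Rohan reaches Caldera along 3 paths.
Via Corven → Meridian: 81% × 17% × 80% = 11.016%.
Via Meridian: 54% × 80% = 43.2%.
Via Corven: 81% × 5% = 4.05%.
Total: 11.016% + 43.2% + 4.05% = 58.266%.
Rounded: 58.27%.

58.27%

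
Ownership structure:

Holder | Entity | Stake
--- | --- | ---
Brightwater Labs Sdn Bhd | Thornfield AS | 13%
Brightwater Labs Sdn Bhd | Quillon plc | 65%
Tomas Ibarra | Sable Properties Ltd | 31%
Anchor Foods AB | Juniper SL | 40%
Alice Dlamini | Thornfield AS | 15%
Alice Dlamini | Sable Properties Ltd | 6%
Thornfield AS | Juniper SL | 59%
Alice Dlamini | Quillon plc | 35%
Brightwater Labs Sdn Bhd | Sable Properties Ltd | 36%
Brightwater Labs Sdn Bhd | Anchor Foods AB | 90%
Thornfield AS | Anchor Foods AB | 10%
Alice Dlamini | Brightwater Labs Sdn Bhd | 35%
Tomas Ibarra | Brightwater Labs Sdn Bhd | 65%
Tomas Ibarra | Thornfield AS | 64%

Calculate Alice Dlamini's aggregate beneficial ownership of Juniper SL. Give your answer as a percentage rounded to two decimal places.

Alice reaches Juniper along 5 paths.
Via Brightwater → Thornfield → Anchor: 35% × 13% × 10% × 40% = 0.182%.
Via Thornfield → Anchor: 15% × 10% × 40% = 0.6%.
Via Brightwater → Anchor: 35% × 90% × 40% = 12.6%.
Via Brightwater → Thornfield: 35% × 13% × 59% = 2.6845%.
Via Thornfield: 15% × 59% = 8.85%.
Total: 0.182% + 0.6% + 12.6% + 2.6845% + 8.85% = 24.9165%.
Rounded: 24.92%.

24.92%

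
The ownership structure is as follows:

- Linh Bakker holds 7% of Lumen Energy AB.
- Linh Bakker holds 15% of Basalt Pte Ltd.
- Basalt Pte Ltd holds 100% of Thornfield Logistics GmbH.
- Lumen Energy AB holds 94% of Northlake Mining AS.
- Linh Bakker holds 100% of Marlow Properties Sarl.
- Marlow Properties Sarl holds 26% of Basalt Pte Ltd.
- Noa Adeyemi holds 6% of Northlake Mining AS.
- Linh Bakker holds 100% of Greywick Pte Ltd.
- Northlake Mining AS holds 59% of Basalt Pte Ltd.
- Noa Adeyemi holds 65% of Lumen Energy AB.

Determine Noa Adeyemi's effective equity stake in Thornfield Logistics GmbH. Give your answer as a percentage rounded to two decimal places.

39.59%

Noa reaches Thornfield along 2 paths.
Via Lumen → Northlake → Basalt: 65% × 94% × 59% × 100% = 36.049%.
Via Northlake → Basalt: 6% × 59% × 100% = 3.54%.
Total: 36.049% + 3.54% = 39.589%.
Rounded: 39.59%.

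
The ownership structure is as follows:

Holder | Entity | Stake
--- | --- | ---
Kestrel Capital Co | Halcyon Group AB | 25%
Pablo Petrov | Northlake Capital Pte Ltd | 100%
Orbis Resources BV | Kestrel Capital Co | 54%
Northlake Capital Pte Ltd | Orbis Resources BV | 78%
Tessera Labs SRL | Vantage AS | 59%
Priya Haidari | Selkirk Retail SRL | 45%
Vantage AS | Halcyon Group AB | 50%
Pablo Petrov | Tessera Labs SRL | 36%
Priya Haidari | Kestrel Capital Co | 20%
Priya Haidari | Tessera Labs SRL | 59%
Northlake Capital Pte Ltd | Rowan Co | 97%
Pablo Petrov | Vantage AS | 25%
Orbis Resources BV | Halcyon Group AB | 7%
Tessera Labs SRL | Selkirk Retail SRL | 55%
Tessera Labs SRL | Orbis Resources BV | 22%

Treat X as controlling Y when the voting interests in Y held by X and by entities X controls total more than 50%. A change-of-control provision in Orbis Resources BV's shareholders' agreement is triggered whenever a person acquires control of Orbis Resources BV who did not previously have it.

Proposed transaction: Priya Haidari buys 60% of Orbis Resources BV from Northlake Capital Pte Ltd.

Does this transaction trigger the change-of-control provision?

The purchase adds only to Priya's holdings (Northlake's stake shrinks), so Priya is the only person who could newly come to control Orbis.
Priya holds 59% of Tessera, so Priya controls Tessera.
Priya and Tessera together hold 45% + 55% = 100% of Selkirk, so Priya controls Selkirk.
Tessera holds 59% of Vantage, so Priya controls Vantage.
In Orbis, Priya's side holds only 22%, not > 50%.
So before the transaction, Priya does not control Orbis.
After the purchase, Priya holds 60% of Orbis directly, and Northlake's stake falls to 18%.
Tessera and Priya together hold 22% + 60% = 82% of Orbis, so Priya controls Orbis.
Priya did not control Orbis before and does after, so the clause is triggered.

Yes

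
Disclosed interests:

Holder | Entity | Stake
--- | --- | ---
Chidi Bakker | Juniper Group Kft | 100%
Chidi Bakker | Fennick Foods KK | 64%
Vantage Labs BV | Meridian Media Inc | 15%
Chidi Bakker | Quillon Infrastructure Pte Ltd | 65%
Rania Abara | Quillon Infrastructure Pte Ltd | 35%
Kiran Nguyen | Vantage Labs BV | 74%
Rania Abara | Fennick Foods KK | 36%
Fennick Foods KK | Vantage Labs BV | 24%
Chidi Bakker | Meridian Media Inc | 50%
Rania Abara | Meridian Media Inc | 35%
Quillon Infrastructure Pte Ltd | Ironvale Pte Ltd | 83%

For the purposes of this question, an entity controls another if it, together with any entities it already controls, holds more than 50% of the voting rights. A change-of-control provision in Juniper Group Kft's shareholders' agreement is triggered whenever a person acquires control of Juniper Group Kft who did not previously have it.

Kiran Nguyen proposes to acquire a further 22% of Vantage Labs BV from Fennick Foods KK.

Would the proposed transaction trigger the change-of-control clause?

No

The purchase adds only to Kiran's holdings (Fennick's stake shrinks), so Kiran is the only person who could newly come to control Juniper.
Kiran holds 74% of Vantage, so Kiran controls Vantage.
Neither Kiran nor any entity Kiran controls holds any voting interest in Juniper.
So before the transaction, Kiran does not control Juniper.
After the purchase, Kiran's direct stake in Vantage rises to 74% + 22% = 96%, and Fennick's stake falls to 2%.
Kiran holds 96% of Vantage, so Kiran controls Vantage.
After the transaction, neither Kiran nor any entity Kiran controls holds a voting interest in Juniper, so Kiran still does not control it.
No new person acquires control, so the clause is not triggered.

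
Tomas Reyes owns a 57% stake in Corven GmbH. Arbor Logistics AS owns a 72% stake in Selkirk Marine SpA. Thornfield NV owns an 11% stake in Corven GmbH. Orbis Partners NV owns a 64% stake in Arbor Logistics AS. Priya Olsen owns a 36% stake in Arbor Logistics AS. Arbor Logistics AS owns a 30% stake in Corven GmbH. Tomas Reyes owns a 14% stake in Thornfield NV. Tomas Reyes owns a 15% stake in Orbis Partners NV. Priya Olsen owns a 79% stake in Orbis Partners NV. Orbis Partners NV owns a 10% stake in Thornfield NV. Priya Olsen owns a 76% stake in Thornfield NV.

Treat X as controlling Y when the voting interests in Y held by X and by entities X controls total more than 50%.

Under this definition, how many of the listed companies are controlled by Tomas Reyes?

1

Tomas holds 57% of Corven, so Tomas controls Corven.
No other company's threshold is met.
Tomas controls 1 company.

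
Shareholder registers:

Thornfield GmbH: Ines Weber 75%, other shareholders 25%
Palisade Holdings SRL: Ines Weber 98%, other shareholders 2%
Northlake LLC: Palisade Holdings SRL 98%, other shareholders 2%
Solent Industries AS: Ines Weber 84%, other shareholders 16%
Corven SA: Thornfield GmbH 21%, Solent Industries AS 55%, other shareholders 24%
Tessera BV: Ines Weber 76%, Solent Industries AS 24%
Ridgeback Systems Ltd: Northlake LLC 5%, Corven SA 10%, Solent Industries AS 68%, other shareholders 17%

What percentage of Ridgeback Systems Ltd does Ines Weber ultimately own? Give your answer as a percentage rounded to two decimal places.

Ines reaches Ridgeback along 4 paths.
Via Palisade → Northlake: 98% × 98% × 5% = 4.802%.
Via Thornfield → Corven: 75% × 21% × 10% = 1.575%.
Via Solent → Corven: 84% × 55% × 10% = 4.62%.
Via Solent: 84% × 68% = 57.12%.
Total: 4.802% + 1.575% + 4.62% + 57.12% = 68.117%.
Rounded: 68.12%.

68.12%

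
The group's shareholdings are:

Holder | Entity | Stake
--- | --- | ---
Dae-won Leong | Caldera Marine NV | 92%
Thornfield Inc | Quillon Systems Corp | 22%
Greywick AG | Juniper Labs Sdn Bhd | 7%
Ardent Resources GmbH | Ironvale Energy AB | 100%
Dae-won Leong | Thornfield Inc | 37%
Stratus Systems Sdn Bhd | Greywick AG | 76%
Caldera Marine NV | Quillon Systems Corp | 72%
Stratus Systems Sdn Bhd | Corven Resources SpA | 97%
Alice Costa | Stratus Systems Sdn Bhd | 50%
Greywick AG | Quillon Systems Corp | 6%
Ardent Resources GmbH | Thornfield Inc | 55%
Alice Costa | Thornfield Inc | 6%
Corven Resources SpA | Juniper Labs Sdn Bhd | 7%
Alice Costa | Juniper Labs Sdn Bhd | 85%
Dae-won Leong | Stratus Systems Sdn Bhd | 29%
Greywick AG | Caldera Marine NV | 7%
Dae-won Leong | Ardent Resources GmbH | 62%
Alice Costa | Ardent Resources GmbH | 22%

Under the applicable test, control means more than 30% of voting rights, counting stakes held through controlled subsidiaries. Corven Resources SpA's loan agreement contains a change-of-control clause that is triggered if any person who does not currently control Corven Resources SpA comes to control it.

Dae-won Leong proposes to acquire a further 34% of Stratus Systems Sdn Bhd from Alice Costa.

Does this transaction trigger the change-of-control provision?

Yes

The purchase adds only to Dae-won's holdings (Alice's stake shrinks), so Dae-won is the only person who could newly come to control Corven.
Dae-won holds 62% of Ardent, so Dae-won controls Ardent.
Dae-won and Ardent together hold 37% + 55% = 92% of Thornfield, so Dae-won controls Thornfield.
Dae-won holds 92% of Caldera, so Dae-won controls Caldera.
Ardent holds 100% of Ironvale, so Dae-won controls Ironvale.
Caldera and Thornfield together hold 72% + 22% = 94% of Quillon, so Dae-won controls Quillon.
Neither Dae-won nor any entity Dae-won controls holds any voting interest in Corven.
So before the transaction, Dae-won does not control Corven.
After the purchase, Dae-won's direct stake in Stratus rises to 29% + 34% = 63%, and Alice's stake falls to 16%.
Dae-won holds 63% of Stratus, so Dae-won controls Stratus.
Stratus holds 97% of Corven, so Dae-won controls Corven.
Dae-won did not control Corven before and does after, so the clause is triggered.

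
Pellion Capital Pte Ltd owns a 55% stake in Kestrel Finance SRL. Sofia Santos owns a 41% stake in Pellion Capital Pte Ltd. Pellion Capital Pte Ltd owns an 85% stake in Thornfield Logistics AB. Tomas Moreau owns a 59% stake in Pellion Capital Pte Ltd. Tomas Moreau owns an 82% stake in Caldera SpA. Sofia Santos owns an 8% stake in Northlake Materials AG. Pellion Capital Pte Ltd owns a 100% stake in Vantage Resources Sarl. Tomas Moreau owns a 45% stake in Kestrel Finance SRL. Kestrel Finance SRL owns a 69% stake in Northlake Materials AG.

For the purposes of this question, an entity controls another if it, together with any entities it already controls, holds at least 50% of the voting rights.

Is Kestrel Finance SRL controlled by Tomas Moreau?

Yes

Tomas holds 59% of Pellion, so Tomas controls Pellion.
Tomas and Pellion together hold 45% + 55% = 100% of Kestrel, so Tomas controls Kestrel.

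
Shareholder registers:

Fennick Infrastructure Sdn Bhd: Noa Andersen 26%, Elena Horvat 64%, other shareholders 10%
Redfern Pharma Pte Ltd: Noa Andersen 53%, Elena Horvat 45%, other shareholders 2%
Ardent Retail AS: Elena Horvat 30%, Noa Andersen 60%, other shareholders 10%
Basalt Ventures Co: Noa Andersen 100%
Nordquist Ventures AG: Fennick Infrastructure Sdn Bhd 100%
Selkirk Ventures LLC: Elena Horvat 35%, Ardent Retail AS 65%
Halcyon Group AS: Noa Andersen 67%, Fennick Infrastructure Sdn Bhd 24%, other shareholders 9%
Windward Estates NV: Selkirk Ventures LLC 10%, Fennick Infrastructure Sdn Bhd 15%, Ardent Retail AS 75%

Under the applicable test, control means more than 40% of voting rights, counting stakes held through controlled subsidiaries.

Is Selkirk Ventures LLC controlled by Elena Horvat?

Elena holds 64% of Fennick, so Elena controls Fennick.
Elena holds 45% of Redfern, so Elena controls Redfern.
Fennick holds 100% of Nordquist, so Elena controls Nordquist.
In Selkirk, Elena's side holds only 35%, not > 40%.
So Elena does not control Selkirk.

No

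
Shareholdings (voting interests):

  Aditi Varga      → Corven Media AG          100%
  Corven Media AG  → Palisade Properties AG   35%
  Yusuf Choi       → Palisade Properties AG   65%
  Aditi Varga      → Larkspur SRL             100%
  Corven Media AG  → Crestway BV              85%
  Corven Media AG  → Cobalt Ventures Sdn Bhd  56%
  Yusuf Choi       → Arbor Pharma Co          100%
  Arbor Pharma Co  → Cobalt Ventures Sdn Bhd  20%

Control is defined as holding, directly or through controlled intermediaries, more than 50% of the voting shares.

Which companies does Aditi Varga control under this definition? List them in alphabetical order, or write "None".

Cobalt Ventures Sdn Bhd, Corven Media AG, Crestway BV, Larkspur SRL

Aditi holds 100% of Corven, so Aditi controls Corven.
Corven holds 85% of Crestway, so Aditi controls Crestway.
Aditi holds 100% of Larkspur, so Aditi controls Larkspur.
Corven holds 56% of Cobalt, so Aditi controls Cobalt.
No other company's threshold is met.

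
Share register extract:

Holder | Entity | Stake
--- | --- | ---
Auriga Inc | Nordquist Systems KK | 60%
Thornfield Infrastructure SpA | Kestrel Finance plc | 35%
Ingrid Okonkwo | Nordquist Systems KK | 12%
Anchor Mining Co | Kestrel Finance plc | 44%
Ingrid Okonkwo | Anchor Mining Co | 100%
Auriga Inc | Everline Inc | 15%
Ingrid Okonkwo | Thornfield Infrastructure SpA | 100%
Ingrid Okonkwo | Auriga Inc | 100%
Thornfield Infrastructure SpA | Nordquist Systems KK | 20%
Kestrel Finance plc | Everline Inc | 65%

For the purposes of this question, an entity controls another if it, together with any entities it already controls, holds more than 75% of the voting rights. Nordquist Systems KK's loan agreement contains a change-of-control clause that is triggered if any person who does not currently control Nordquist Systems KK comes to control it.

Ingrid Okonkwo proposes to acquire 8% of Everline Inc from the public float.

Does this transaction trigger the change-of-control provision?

No

The purchase changes only Ingrid's holdings, so Ingrid is the only person who could newly come to control Nordquist.
Ingrid holds 100% of Auriga, so Ingrid controls Auriga.
Ingrid holds 100% of Thornfield, so Ingrid controls Thornfield.
Thornfield and Auriga and Ingrid together hold 20% + 60% + 12% = 92% of Nordquist, so Ingrid controls Nordquist.
So Ingrid already controls Nordquist before the transaction.
After the purchase, Ingrid holds 8% of Everline directly.
Ingrid controlled Nordquist already, so this is not a new person acquiring control; every other person's position is unchanged or reduced.
No new person acquires control, so the clause is not triggered.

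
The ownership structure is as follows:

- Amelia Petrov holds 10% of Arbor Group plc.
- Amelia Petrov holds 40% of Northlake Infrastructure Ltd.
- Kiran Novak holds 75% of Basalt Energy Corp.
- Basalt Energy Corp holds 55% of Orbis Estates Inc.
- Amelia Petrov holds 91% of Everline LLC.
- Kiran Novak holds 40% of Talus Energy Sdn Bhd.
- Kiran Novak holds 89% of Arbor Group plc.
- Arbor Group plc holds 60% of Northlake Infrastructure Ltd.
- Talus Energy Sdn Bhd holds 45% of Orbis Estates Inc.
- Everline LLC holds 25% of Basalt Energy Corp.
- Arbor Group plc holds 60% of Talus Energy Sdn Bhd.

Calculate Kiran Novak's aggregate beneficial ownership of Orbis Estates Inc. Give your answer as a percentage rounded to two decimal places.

83.28%

Kiran reaches Orbis along 3 paths.
Via Talus: 40% × 45% = 18%.
Via Arbor → Talus: 89% × 60% × 45% = 24.03%.
Via Basalt: 75% × 55% = 41.25%.
Total: 18% + 24.03% + 41.25% = 83.28%.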